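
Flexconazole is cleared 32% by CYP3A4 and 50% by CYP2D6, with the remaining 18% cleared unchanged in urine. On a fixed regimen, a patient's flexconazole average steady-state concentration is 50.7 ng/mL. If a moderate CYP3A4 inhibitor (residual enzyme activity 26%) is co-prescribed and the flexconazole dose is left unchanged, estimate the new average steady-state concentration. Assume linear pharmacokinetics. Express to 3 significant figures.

CYP3A4: 0.32 × 0.26 = 0.0832
CYP2D6: 0.5 (unchanged)
Other: 0.18 (unchanged)
Relative clearance = 0.0832 + 0.5 + 0.18 = 0.7632.
New average steady-state concentration = baseline ÷ relative clearance = 50.7 / 0.7632 = 66.4 ng/mL.

66.4 ng/mL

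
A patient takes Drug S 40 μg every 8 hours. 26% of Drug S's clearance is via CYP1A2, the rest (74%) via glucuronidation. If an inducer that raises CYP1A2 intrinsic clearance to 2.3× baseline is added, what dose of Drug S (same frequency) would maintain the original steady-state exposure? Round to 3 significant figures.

53.5 μg

The CYP1A2 pathway (26% of clearance) increases to 2.3× activity: 0.26 × 2.3 = 0.598.
The remaining 74% of clearance is unaffected.
New clearance relative to baseline: 0.598 + 0.74 = 1.338.
Css,avg = (dose rate)/CL, so holding Css fixed requires dose ∝ CL: 40 × 1.338 = 53.5 μg.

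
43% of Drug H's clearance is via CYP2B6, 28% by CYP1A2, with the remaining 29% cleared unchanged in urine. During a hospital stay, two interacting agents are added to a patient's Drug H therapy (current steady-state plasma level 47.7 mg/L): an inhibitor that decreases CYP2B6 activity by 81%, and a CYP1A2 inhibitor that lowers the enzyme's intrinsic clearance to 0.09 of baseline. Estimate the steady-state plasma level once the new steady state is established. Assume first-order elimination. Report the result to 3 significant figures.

The CYP2B6 pathway (43% of clearance) drops to 0.19× activity: 0.43 × 0.19 = 0.0817.
The CYP1A2 pathway (28% of clearance) drops to 0.09× activity: 0.28 × 0.09 = 0.0252.
The remaining 29% of clearance is unaffected.
CL_new/CL_old = 0.0817 + 0.0252 + 0.29 = 0.3969.
New steady-state plasma level = 47.7 / 0.3969 = 120 mg/L (concentration scales inversely with clearance).

120 mg/L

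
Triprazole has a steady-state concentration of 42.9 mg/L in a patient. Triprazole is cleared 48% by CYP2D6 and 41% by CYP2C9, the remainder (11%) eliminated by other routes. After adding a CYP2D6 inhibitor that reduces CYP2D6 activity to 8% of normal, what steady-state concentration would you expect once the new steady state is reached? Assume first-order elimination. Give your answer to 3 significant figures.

CYP2D6: 0.48 × 0.08 = 0.0384
CYP2C9: 0.41 (unchanged)
Other: 0.11 (unchanged)
Relative clearance = 0.0384 + 0.41 + 0.11 = 0.5584.
With dosing unchanged, steady-state concentration scales as 1/CL: 42.9 / 0.5584 = 76.8 mg/L.

76.8 mg/L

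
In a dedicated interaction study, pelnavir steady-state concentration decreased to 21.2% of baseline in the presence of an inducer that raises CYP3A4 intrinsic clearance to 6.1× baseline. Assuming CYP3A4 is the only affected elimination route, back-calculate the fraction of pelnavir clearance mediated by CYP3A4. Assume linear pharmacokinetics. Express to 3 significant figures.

Let x = fm,CYP3A4. Because steady-state concentration ∝ 1/CL, relative clearance rose to 1/0.212 = 4.717.
Only the CYP3A4 route changed, so 4.717 = x·6.1 + (1 − x), giving x = 0.729.

0.729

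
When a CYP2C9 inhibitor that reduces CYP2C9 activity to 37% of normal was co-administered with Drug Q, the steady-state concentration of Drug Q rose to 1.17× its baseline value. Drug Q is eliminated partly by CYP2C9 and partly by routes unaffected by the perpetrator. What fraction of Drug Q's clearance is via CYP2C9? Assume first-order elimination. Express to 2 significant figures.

CL'/CL = 1 / 1.17 = 0.8547
0.37·fm + (1 − fm) = 0.8547
fm = (0.8547 − 1) / (0.37 − 1) = 0.23

0.23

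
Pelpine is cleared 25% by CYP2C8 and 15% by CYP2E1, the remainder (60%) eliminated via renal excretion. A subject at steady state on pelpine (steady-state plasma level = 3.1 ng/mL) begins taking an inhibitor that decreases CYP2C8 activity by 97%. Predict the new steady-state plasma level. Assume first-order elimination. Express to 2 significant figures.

CYP2C8: 0.25 × 0.03 = 0.0075
CYP2E1: 0.15 (unchanged)
Other: 0.6 (unchanged)
CL_new/CL_old = 0.0075 + 0.15 + 0.6 = 0.7575.
With dosing unchanged, steady-state plasma level scales as 1/CL: 3.1 / 0.7575 = 4.1 ng/mL.

4.1 ng/mL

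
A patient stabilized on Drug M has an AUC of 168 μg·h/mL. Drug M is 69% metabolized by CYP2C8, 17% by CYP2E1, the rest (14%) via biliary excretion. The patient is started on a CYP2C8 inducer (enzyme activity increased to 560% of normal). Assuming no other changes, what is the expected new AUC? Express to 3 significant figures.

The CYP2C8 pathway (69% of clearance) increases to 5.6× activity: 0.69 × 5.6 = 3.864.
CYP2E1 (17%) and the residual 14% are unaffected.
Relative clearance = 3.864 + 0.17 + 0.14 = 4.174.
New AUC = baseline ÷ relative clearance = 168 / 4.174 = 40.2 μg·h/mL.

40.2 μg·h/mL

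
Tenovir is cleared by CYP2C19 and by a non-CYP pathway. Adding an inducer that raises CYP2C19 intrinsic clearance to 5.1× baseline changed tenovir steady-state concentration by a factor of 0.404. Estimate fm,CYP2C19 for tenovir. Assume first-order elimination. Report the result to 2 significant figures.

0.36

CL'/CL = 1 / 0.404 = 2.475
5.1·fm + (1 − fm) = 2.475
fm = (2.475 − 1) / (5.1 − 1) = 0.36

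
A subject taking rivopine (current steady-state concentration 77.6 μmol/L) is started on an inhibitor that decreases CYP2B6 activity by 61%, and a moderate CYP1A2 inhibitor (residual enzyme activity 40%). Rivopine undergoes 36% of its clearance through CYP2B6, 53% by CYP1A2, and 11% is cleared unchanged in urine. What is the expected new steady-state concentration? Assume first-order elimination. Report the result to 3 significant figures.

168 μmol/L

The CYP2B6 pathway (36% of clearance) is reduced to 0.39× activity: 0.36 × 0.39 = 0.1404.
The CYP1A2 pathway (53% of clearance) is reduced to 0.4× activity: 0.53 × 0.4 = 0.212.
The remaining 11% of clearance is unaffected.
CL_new/CL_old = 0.1404 + 0.212 + 0.11 = 0.4624.
New steady-state concentration = 77.6 / 0.4624 = 168 μmol/L (concentration scales inversely with clearance).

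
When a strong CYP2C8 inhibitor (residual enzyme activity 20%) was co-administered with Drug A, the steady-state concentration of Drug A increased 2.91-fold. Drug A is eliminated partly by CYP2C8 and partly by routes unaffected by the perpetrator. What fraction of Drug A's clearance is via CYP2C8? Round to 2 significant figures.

0.82

CL'/CL = 1 / 2.91 = 0.3436
0.2·fm + (1 − fm) = 0.3436
fm = (0.3436 − 1) / (0.2 − 1) = 0.82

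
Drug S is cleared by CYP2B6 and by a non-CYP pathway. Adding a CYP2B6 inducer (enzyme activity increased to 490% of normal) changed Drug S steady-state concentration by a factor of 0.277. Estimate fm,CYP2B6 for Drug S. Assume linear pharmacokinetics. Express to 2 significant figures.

0.67

Let fm be the CYP2B6 fraction. New clearance relative to baseline = fm × 4.9 + (1 − fm).
Steady-state concentration ratio = 1 / (new CL fraction), so new CL fraction = 1 / 0.277 = 3.61.
fm × 4.9 + 1 − fm = 3.61  ⇒  fm × (4.9 − 1) = 2.61  ⇒  fm = 0.67.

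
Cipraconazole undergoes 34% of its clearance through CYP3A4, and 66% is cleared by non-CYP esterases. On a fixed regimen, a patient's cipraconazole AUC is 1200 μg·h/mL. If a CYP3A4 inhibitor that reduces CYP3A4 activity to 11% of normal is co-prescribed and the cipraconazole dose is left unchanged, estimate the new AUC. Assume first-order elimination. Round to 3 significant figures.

1.72 × 10³ μg·h/mL

The CYP3A4 pathway (34% of clearance) is reduced to 0.11× activity: 0.34 × 0.11 = 0.0374.
Non-CYP routes (66%) are unchanged.
Relative clearance = 0.0374 + 0.66 = 0.6974.
AUC ∝ 1/CL, so new value = 1200 / 0.6974 = 1.72 × 10³ μg·h/mL.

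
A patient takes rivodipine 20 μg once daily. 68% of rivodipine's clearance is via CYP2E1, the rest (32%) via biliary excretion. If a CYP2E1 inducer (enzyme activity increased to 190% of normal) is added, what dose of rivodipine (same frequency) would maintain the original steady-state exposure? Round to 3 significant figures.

32.2 μg

The CYP2E1 pathway (68% of clearance) is boosted to 1.9× activity: 0.68 × 1.9 = 1.292.
The remaining 32% of clearance is unaffected.
CL_new/CL_old = 1.292 + 0.32 = 1.612.
Css,avg = (dose rate)/CL, so holding Css fixed requires dose ∝ CL: 20 × 1.612 = 32.2 μg.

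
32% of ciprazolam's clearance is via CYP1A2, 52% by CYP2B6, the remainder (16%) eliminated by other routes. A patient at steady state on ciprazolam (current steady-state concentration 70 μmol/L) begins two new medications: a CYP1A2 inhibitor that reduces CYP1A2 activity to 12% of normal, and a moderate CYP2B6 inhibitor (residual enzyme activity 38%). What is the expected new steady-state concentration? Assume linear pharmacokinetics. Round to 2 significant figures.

1.8 × 10² μmol/L

CYP1A2: 0.32 × 0.12 = 0.0384
CYP2B6: 0.52 × 0.38 = 0.1976
Other: 0.16 (unchanged)
Relative clearance = 0.0384 + 0.1976 + 0.16 = 0.396.
Steady-state concentration ∝ 1/CL: new value = 70 / 0.396 = 1.8 × 10² μmol/L.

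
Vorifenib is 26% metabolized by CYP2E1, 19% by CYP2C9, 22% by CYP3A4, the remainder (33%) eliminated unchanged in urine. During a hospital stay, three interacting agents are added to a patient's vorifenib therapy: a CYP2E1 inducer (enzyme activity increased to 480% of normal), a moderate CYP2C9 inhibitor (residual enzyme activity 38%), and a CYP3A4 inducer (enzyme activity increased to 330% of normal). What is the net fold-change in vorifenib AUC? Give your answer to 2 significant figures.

The CYP2E1 pathway (26% of clearance) rises to 4.8× activity: 0.26 × 4.8 = 1.248.
The CYP2C9 pathway (19% of clearance) falls to 0.38× activity: 0.19 × 0.38 = 0.0722.
The CYP3A4 pathway (22% of clearance) increases to 3.3× activity: 0.22 × 3.3 = 0.726.
Non-CYP routes (33%) are unchanged.
New clearance relative to baseline: 1.248 + 0.0722 + 0.726 + 0.33 = 2.3762.
Net AUC ratio = 1 / 2.3762 = 0.42.

0.42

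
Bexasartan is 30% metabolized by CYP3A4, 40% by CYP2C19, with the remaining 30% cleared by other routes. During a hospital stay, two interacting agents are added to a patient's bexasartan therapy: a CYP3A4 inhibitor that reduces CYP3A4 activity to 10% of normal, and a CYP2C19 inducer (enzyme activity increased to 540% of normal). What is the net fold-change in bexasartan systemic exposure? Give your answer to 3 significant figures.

0.402

CYP3A4: 0.3 × 0.1 = 0.03
CYP2C19: 0.4 × 5.4 = 2.16
Other: 0.3 (unchanged)
Relative clearance = 0.03 + 2.16 + 0.3 = 2.49.
Net systemic exposure ratio = 1 / 2.49 = 0.402.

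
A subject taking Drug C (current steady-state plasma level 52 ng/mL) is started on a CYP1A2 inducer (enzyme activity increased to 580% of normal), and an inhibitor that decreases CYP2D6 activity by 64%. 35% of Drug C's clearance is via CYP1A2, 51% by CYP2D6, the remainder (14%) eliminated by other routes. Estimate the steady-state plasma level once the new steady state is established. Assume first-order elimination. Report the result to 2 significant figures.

The CYP1A2 pathway (35% of clearance) increases to 5.8× activity: 0.35 × 5.8 = 2.03.
The CYP2D6 pathway (51% of clearance) falls to 0.36× activity: 0.51 × 0.36 = 0.1836.
The remaining 14% of clearance is unaffected.
Relative clearance = 2.03 + 0.1836 + 0.14 = 2.3536.
Dividing the baseline by the relative clearance: 52 / 2.3536 = 22 ng/mL.

22 ng/mL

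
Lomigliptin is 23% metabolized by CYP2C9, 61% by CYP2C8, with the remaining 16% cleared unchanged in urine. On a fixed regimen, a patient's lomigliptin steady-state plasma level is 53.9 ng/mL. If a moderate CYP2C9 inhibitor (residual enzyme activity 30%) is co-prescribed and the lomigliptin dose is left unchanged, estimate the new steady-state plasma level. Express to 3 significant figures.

CYP2C9: 0.23 × 0.3 = 0.069
CYP2C8: 0.61 (unchanged)
Other: 0.16 (unchanged)
CL_new/CL_old = 0.069 + 0.61 + 0.16 = 0.839.
New steady-state plasma level = baseline ÷ relative clearance = 53.9 / 0.839 = 64.2 ng/mL.

64.2 ng/mL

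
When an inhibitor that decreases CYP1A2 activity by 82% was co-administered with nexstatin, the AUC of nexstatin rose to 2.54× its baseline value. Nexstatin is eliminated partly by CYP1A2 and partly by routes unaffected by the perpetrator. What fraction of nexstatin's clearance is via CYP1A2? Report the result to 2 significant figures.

CL'/CL = 1 / 2.54 = 0.3937
0.18·fm + (1 − fm) = 0.3937
fm = (0.3937 − 1) / (0.18 − 1) = 0.74

0.74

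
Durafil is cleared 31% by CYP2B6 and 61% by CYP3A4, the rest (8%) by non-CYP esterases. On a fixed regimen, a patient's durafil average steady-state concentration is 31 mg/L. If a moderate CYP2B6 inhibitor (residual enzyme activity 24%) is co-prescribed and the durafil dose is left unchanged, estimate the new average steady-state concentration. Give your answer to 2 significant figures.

The CYP2B6 pathway (31% of clearance) falls to 0.24× activity: 0.31 × 0.24 = 0.0744.
CYP3A4 (61%) and the residual 8% are unaffected.
Relative clearance = 0.0744 + 0.61 + 0.08 = 0.7644.
New average steady-state concentration = baseline ÷ relative clearance = 31 / 0.7644 = 41 mg/L.

41 mg/L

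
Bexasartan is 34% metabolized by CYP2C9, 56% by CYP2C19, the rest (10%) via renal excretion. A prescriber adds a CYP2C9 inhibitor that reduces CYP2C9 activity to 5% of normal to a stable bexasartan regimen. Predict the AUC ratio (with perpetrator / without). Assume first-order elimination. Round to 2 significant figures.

1.5

The CYP2C9 pathway (34% of clearance) falls to 0.05× activity: 0.34 × 0.05 = 0.017.
CYP2C19 (56%) and the residual 10% are unaffected.
New clearance relative to baseline: 0.017 + 0.56 + 0.1 = 0.677.
Since AUC ∝ 1/CL, the ratio is 1 / 0.677 = 1.5.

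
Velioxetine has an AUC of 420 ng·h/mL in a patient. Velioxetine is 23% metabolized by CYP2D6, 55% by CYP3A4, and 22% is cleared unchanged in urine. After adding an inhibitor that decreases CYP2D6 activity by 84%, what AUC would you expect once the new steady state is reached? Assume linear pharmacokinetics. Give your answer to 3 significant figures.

521 ng·h/mL

CYP2D6: 0.23 × 0.16 = 0.0368
CYP3A4: 0.55 (unchanged)
Other: 0.22 (unchanged)
Relative clearance = 0.0368 + 0.55 + 0.22 = 0.8068.
With dosing unchanged, AUC scales as 1/CL: 420 / 0.8068 = 521 ng·h/mL.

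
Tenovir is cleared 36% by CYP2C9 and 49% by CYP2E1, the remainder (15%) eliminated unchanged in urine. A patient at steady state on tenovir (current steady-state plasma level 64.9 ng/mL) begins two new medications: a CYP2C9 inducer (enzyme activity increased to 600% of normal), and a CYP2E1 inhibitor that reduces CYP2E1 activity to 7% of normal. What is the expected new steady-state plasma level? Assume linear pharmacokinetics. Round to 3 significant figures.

27.7 ng/mL

CYP2C9: 0.36 × 6 = 2.16
CYP2E1: 0.49 × 0.07 = 0.0343
Other: 0.15 (unchanged)
CL_new/CL_old = 2.16 + 0.0343 + 0.15 = 2.3443.
New steady-state plasma level = 64.9 / 2.3443 = 27.7 ng/mL (concentration scales inversely with clearance).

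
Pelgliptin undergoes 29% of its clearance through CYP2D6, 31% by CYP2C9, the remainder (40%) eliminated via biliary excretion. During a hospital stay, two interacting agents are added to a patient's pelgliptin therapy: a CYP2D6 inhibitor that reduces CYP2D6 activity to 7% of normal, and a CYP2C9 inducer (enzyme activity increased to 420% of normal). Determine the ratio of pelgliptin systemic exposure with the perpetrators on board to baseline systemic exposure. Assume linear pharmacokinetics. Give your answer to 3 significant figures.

The CYP2D6 pathway (29% of clearance) falls to 0.07× activity: 0.29 × 0.07 = 0.0203.
The CYP2C9 pathway (31% of clearance) rises to 4.2× activity: 0.31 × 4.2 = 1.302.
The remaining 40% of clearance is unaffected.
Relative clearance = 0.0203 + 1.302 + 0.4 = 1.7223.
Because systemic exposure varies inversely with clearance, the combined effect is 1 / 1.7223 = 0.581.

0.581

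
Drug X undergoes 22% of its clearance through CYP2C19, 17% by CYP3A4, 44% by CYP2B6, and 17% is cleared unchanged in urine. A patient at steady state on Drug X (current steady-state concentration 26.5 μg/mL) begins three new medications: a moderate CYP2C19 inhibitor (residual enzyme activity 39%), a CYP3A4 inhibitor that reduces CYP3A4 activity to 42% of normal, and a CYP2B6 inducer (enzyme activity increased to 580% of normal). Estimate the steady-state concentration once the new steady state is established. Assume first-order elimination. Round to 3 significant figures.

9.20 μg/mL

The CYP2C19 pathway (22% of clearance) is reduced to 0.39× activity: 0.22 × 0.39 = 0.0858.
The CYP3A4 pathway (17% of clearance) falls to 0.42× activity: 0.17 × 0.42 = 0.0714.
The CYP2B6 pathway (44% of clearance) is boosted to 5.8× activity: 0.44 × 5.8 = 2.552.
The remaining 17% of clearance is unaffected.
Relative clearance = 0.0858 + 0.0714 + 2.552 + 0.17 = 2.8792.
Dividing the baseline by the relative clearance: 26.5 / 2.8792 = 9.20 μg/mL.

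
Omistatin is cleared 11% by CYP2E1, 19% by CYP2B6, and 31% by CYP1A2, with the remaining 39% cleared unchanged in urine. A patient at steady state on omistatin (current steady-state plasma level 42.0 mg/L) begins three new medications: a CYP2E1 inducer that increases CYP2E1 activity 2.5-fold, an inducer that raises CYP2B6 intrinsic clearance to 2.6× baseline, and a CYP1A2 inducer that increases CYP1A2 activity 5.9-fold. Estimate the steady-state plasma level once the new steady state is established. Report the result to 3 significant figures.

14.1 mg/L

CYP2E1: 0.11 × 2.5 = 0.275
CYP2B6: 0.19 × 2.6 = 0.494
CYP1A2: 0.31 × 5.9 = 1.829
Other: 0.39 (unchanged)
Relative clearance = 0.275 + 0.494 + 1.829 + 0.39 = 2.988.
Dividing the baseline by the relative clearance: 42.0 / 2.988 = 14.1 mg/L.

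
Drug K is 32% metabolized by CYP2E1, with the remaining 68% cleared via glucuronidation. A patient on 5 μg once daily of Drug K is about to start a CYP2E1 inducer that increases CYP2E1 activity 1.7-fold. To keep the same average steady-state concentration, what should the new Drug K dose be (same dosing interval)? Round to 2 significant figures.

6.1 μg

CYP2E1: 0.32 × 1.7 = 0.544
Other: 0.68 (unchanged)
CL_new/CL_old = 0.544 + 0.68 = 1.224.
Exposure is unchanged when dose changes in proportion to clearance. New dose = 5 μg × 1.224 = 6.1 μg.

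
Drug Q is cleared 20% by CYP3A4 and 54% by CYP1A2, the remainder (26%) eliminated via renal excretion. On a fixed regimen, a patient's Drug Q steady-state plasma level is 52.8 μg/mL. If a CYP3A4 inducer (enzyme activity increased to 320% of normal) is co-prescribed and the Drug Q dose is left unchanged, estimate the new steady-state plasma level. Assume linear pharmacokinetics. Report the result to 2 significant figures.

CYP3A4: 0.2 × 3.2 = 0.64
CYP1A2: 0.54 (unchanged)
Other: 0.26 (unchanged)
New clearance relative to baseline: 0.64 + 0.54 + 0.26 = 1.44.
New steady-state plasma level = baseline ÷ relative clearance = 52.8 / 1.44 = 37 μg/mL.

37 μg/mL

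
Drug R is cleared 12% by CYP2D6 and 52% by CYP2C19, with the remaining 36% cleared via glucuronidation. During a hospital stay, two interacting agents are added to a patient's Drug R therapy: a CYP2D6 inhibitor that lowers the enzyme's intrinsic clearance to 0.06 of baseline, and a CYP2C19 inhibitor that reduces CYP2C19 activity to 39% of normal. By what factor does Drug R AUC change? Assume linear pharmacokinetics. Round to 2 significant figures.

1.8

The CYP2D6 pathway (12% of clearance) drops to 0.06× activity: 0.12 × 0.06 = 0.0072.
The CYP2C19 pathway (52% of clearance) drops to 0.39× activity: 0.52 × 0.39 = 0.2028.
The remaining 36% of clearance is unaffected.
New clearance relative to baseline: 0.0072 + 0.2028 + 0.36 = 0.57.
Net AUC ratio = 1 / 0.57 = 1.8.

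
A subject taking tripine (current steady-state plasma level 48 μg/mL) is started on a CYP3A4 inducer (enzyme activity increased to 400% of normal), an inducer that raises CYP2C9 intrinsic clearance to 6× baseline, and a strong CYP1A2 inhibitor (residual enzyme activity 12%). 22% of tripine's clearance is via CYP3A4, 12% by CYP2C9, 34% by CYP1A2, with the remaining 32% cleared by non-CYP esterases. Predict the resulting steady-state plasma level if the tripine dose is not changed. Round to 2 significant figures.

24 μg/mL

The CYP3A4 pathway (22% of clearance) is boosted to 4× activity: 0.22 × 4 = 0.88.
The CYP2C9 pathway (12% of clearance) is boosted to 6× activity: 0.12 × 6 = 0.72.
The CYP1A2 pathway (34% of clearance) drops to 0.12× activity: 0.34 × 0.12 = 0.0408.
Non-CYP routes (32%) are unchanged.
Relative clearance = 0.88 + 0.72 + 0.0408 + 0.32 = 1.9608.
Dividing the baseline by the relative clearance: 48 / 1.9608 = 24 μg/mL.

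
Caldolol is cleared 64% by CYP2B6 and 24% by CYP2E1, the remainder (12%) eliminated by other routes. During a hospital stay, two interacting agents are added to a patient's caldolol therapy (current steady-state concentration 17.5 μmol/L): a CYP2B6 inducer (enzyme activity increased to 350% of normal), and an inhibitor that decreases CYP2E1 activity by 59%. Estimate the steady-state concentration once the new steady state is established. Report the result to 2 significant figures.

7.1 μmol/L

The CYP2B6 pathway (64% of clearance) is boosted to 3.5× activity: 0.64 × 3.5 = 2.24.
The CYP2E1 pathway (24% of clearance) falls to 0.41× activity: 0.24 × 0.41 = 0.0984.
The remaining 12% of clearance is unaffected.
Relative clearance = 2.24 + 0.0984 + 0.12 = 2.4584.
Steady-state concentration ∝ 1/CL: new value = 17.5 / 2.4584 = 7.1 μmol/L.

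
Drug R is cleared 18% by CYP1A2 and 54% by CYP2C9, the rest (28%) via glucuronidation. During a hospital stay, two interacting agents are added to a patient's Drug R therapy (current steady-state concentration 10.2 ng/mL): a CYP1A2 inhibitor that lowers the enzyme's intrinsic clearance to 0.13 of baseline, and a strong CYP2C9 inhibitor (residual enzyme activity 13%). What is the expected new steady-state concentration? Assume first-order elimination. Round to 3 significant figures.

CYP1A2: 0.18 × 0.13 = 0.0234
CYP2C9: 0.54 × 0.13 = 0.0702
Other: 0.28 (unchanged)
Relative clearance = 0.0234 + 0.0702 + 0.28 = 0.3736.
Steady-state concentration ∝ 1/CL: new value = 10.2 / 0.3736 = 27.3 ng/mL.

27.3 ng/mL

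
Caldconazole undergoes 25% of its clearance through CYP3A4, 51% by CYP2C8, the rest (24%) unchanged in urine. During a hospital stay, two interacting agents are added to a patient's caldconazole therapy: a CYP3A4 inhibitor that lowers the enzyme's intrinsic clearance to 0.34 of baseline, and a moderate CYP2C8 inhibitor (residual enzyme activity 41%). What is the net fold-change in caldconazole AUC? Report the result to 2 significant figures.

CYP3A4: 0.25 × 0.34 = 0.085
CYP2C8: 0.51 × 0.41 = 0.2091
Other: 0.24 (unchanged)
Relative clearance = 0.085 + 0.2091 + 0.24 = 0.5341.
Net AUC ratio = 1 / 0.5341 = 1.9.

1.9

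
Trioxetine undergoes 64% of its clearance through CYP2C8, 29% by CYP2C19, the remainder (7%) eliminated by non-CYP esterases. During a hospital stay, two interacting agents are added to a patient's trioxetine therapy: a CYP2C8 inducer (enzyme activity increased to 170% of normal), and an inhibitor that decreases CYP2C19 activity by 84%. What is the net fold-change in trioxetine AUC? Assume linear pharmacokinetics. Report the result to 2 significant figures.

0.83

CYP2C8: 0.64 × 1.7 = 1.088
CYP2C19: 0.29 × 0.16 = 0.0464
Other: 0.07 (unchanged)
New clearance relative to baseline: 1.088 + 0.0464 + 0.07 = 1.2044.
Because AUC varies inversely with clearance, the combined effect is 1 / 1.2044 = 0.83.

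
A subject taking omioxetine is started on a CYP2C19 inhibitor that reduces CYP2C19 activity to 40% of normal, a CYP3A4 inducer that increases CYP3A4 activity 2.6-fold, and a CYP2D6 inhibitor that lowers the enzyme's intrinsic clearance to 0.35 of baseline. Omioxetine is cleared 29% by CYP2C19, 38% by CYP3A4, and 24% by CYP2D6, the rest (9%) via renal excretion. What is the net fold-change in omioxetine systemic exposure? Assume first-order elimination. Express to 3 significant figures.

0.782

The CYP2C19 pathway (29% of clearance) falls to 0.4× activity: 0.29 × 0.4 = 0.116.
The CYP3A4 pathway (38% of clearance) rises to 2.6× activity: 0.38 × 2.6 = 0.988.
The CYP2D6 pathway (24% of clearance) falls to 0.35× activity: 0.24 × 0.35 = 0.084.
Non-CYP routes (9%) are unchanged.
New clearance relative to baseline: 0.116 + 0.988 + 0.084 + 0.09 = 1.278.
Systemic exposure ∝ 1/CL: fold-change = 1 / 1.278 = 0.782.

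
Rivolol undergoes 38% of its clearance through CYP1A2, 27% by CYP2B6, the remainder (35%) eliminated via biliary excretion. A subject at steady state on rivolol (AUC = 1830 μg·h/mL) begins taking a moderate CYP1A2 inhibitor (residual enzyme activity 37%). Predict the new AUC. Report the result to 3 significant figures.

The CYP1A2 pathway (38% of clearance) is reduced to 0.37× activity: 0.38 × 0.37 = 0.1406.
CYP2B6 (27%) and the residual 35% are unaffected.
Relative clearance = 0.1406 + 0.27 + 0.35 = 0.7606.
New AUC = baseline ÷ relative clearance = 1830 / 0.7606 = 2.41 × 10³ μg·h/mL.

2.41 × 10³ μg·h/mL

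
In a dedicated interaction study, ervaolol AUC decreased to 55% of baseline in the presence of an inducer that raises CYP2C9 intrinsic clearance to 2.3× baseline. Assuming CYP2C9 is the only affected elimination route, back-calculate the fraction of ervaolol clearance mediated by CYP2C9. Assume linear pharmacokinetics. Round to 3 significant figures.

0.629

CL'/CL = 1 / 0.550 = 1.818
2.3·fm + (1 − fm) = 1.818
fm = (1.818 − 1) / (2.3 − 1) = 0.629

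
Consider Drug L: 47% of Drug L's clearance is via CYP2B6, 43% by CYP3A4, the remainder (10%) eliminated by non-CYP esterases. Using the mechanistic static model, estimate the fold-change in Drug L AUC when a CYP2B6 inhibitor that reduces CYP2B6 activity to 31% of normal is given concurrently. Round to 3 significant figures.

The CYP2B6 pathway (47% of clearance) falls to 0.31× activity: 0.47 × 0.31 = 0.1457.
CYP3A4 (43%) and the residual 10% are unaffected.
Relative clearance = 0.1457 + 0.43 + 0.1 = 0.6757.
AUC is inversely proportional to clearance, so the fold-change is 1 / 0.6757 = 1.48.

1.48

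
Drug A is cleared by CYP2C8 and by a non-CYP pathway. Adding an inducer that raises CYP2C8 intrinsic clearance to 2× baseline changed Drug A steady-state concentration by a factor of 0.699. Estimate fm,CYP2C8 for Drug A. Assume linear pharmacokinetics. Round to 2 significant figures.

CL'/CL = 1 / 0.699 = 1.431
2·fm + (1 − fm) = 1.431
fm = (1.431 − 1) / (2 − 1) = 0.43

0.43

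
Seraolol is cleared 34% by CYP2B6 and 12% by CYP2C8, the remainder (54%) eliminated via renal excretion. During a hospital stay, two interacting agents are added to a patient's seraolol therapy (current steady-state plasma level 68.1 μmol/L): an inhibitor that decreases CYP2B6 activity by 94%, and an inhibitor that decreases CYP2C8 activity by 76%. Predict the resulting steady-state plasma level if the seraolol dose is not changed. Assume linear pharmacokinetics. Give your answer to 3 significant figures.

CYP2B6: 0.34 × 0.06 = 0.0204
CYP2C8: 0.12 × 0.24 = 0.0288
Other: 0.54 (unchanged)
CL_new/CL_old = 0.0204 + 0.0288 + 0.54 = 0.5892.
Steady-state plasma level ∝ 1/CL: new value = 68.1 / 0.5892 = 116 μmol/L.

116 μmol/L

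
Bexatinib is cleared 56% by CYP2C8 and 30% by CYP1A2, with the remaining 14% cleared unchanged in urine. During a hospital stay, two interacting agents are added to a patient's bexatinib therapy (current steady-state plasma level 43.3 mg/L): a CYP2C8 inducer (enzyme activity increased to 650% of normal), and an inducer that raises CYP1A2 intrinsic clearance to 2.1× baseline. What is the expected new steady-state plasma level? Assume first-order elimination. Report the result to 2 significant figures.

CYP2C8: 0.56 × 6.5 = 3.64
CYP1A2: 0.3 × 2.1 = 0.63
Other: 0.14 (unchanged)
CL_new/CL_old = 3.64 + 0.63 + 0.14 = 4.41.
Steady-state plasma level ∝ 1/CL: new value = 43.3 / 4.41 = 9.8 mg/L.

9.8 mg/L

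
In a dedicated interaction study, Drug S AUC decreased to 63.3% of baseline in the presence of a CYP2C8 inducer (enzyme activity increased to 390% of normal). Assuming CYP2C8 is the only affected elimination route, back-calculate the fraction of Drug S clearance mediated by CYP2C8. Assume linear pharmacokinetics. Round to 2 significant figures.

CL'/CL = 1 / 0.633 = 1.58
3.9·fm + (1 − fm) = 1.58
fm = (1.58 − 1) / (3.9 − 1) = 0.20

0.20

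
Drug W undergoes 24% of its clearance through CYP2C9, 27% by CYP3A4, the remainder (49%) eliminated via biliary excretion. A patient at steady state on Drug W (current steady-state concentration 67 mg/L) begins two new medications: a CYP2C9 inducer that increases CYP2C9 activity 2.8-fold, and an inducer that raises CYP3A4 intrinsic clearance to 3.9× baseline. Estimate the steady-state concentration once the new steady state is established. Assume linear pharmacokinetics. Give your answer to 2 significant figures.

30 mg/L

The CYP2C9 pathway (24% of clearance) is boosted to 2.8× activity: 0.24 × 2.8 = 0.672.
The CYP3A4 pathway (27% of clearance) is boosted to 3.9× activity: 0.27 × 3.9 = 1.053.
The remaining 49% of clearance is unaffected.
CL_new/CL_old = 0.672 + 1.053 + 0.49 = 2.215.
New steady-state concentration = 67 / 2.215 = 30 mg/L (concentration scales inversely with clearance).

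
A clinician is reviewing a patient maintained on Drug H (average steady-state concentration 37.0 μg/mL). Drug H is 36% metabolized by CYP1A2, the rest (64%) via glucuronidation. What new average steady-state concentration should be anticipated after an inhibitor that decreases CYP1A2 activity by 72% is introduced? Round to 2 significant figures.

50 μg/mL

The CYP1A2 pathway (36% of clearance) is reduced to 0.28× activity: 0.36 × 0.28 = 0.1008.
Non-CYP routes (64%) are unchanged.
New clearance relative to baseline: 0.1008 + 0.64 = 0.7408.
With dosing unchanged, average steady-state concentration scales as 1/CL: 37.0 / 0.7408 = 50 μg/mL.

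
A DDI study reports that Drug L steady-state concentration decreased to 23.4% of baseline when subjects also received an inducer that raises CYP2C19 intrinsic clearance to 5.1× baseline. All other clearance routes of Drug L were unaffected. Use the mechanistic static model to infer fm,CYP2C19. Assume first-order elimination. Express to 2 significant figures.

CL'/CL = 1 / 0.234 = 4.274
5.1·fm + (1 − fm) = 4.274
fm = (4.274 − 1) / (5.1 − 1) = 0.80

0.80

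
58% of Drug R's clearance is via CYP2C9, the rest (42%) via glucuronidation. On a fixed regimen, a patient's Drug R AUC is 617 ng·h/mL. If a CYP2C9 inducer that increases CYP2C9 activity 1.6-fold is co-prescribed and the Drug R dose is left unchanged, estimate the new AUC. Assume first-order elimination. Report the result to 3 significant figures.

458 ng·h/mL

The CYP2C9 pathway (58% of clearance) is boosted to 1.6× activity: 0.58 × 1.6 = 0.928.
Non-CYP routes (42%) are unchanged.
CL_new/CL_old = 0.928 + 0.42 = 1.348.
AUC ∝ 1/CL, so new value = 617 / 1.348 = 458 ng·h/mL.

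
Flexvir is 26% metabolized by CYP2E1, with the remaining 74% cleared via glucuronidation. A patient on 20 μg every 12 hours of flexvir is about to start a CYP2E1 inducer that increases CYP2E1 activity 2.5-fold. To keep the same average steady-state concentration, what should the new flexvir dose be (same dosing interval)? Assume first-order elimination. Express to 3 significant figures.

The CYP2E1 pathway (26% of clearance) rises to 2.5× activity: 0.26 × 2.5 = 0.65.
The remaining 74% of clearance is unaffected.
CL_new/CL_old = 0.65 + 0.74 = 1.39.
Css,avg = (dose rate)/CL, so holding Css fixed requires dose ∝ CL: 20 × 1.39 = 27.8 μg.

27.8 μg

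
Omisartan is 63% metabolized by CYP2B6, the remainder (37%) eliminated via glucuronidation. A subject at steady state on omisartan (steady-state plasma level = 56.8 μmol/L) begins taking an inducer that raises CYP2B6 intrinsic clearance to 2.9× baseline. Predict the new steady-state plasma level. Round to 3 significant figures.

CYP2B6: 0.63 × 2.9 = 1.827
Other: 0.37 (unchanged)
New clearance relative to baseline: 1.827 + 0.37 = 2.197.
With dosing unchanged, steady-state plasma level scales as 1/CL: 56.8 / 2.197 = 25.9 μmol/L.

25.9 μmol/L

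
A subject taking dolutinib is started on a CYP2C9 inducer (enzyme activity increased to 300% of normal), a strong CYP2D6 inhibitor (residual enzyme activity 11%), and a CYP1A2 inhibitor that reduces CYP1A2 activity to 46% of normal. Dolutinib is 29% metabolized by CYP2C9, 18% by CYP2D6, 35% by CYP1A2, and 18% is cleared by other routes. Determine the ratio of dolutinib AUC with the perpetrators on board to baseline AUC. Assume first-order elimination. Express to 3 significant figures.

The CYP2C9 pathway (29% of clearance) increases to 3× activity: 0.29 × 3 = 0.87.
The CYP2D6 pathway (18% of clearance) is reduced to 0.11× activity: 0.18 × 0.11 = 0.0198.
The CYP1A2 pathway (35% of clearance) is reduced to 0.46× activity: 0.35 × 0.46 = 0.161.
Non-CYP routes (18%) are unchanged.
CL_new/CL_old = 0.87 + 0.0198 + 0.161 + 0.18 = 1.2308.
AUC ∝ 1/CL: fold-change = 1 / 1.2308 = 0.812.

0.812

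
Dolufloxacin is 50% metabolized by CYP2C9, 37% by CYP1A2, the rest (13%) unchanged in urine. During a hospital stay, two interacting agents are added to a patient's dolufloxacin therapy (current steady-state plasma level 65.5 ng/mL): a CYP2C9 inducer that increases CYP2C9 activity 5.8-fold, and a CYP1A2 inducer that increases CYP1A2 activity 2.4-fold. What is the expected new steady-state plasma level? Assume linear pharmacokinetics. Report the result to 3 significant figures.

16.7 ng/mL

The CYP2C9 pathway (50% of clearance) is boosted to 5.8× activity: 0.5 × 5.8 = 2.9.
The CYP1A2 pathway (37% of clearance) increases to 2.4× activity: 0.37 × 2.4 = 0.888.
Non-CYP routes (13%) are unchanged.
CL_new/CL_old = 2.9 + 0.888 + 0.13 = 3.918.
Steady-state plasma level ∝ 1/CL: new value = 65.5 / 3.918 = 16.7 ng/mL.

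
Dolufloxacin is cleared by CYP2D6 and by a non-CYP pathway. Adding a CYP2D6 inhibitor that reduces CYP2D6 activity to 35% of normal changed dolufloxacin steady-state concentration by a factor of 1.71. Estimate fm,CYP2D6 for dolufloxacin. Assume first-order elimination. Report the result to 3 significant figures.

0.639

CL'/CL = 1 / 1.71 = 0.5848
0.35·fm + (1 − fm) = 0.5848
fm = (0.5848 − 1) / (0.35 − 1) = 0.639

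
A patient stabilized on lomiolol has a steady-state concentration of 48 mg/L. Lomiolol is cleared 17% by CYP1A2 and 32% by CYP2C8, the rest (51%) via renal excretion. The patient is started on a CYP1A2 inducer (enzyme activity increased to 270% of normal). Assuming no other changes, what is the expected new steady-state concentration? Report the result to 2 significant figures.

37 mg/L

The CYP1A2 pathway (17% of clearance) is boosted to 2.7× activity: 0.17 × 2.7 = 0.459.
CYP2C8 (32%) and the residual 51% are unaffected.
CL_new/CL_old = 0.459 + 0.32 + 0.51 = 1.289.
With dosing unchanged, steady-state concentration scales as 1/CL: 48 / 1.289 = 37 mg/L.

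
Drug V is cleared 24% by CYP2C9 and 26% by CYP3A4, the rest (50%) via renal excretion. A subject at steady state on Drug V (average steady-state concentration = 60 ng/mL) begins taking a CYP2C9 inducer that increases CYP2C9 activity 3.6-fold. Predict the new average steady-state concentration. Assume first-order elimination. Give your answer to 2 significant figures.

37 ng/mL

The CYP2C9 pathway (24% of clearance) increases to 3.6× activity: 0.24 × 3.6 = 0.864.
CYP3A4 (26%) and the residual 50% are unaffected.
Relative clearance = 0.864 + 0.26 + 0.5 = 1.624.
New average steady-state concentration = baseline ÷ relative clearance = 60 / 1.624 = 37 ng/mL.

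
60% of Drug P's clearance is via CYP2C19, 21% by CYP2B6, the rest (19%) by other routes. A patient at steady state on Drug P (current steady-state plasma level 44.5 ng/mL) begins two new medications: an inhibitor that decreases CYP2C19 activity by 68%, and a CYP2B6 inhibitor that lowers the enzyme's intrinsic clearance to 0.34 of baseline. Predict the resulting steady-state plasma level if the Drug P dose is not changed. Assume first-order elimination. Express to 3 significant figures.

98.1 ng/mL

CYP2C19: 0.6 × 0.32 = 0.192
CYP2B6: 0.21 × 0.34 = 0.0714
Other: 0.19 (unchanged)
Relative clearance = 0.192 + 0.0714 + 0.19 = 0.4534.
Steady-state plasma level ∝ 1/CL: new value = 44.5 / 0.4534 = 98.1 ng/mL.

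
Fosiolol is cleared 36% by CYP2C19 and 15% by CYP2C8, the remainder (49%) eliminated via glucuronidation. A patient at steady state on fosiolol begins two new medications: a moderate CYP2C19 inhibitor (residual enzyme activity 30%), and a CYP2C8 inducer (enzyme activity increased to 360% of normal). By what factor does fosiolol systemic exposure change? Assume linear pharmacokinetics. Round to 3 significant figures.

0.879

The CYP2C19 pathway (36% of clearance) falls to 0.3× activity: 0.36 × 0.3 = 0.108.
The CYP2C8 pathway (15% of clearance) rises to 3.6× activity: 0.15 × 3.6 = 0.54.
The remaining 49% of clearance is unaffected.
New clearance relative to baseline: 0.108 + 0.54 + 0.49 = 1.138.
Because systemic exposure varies inversely with clearance, the combined effect is 1 / 1.138 = 0.879.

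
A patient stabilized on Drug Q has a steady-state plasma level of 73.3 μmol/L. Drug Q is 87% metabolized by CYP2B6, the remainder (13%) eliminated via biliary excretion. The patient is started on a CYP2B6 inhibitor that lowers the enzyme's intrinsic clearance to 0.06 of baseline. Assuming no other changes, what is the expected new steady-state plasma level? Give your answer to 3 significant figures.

The CYP2B6 pathway (87% of clearance) falls to 0.06× activity: 0.87 × 0.06 = 0.0522.
Non-CYP routes (13%) are unchanged.
CL_new/CL_old = 0.0522 + 0.13 = 0.1822.
New steady-state plasma level = baseline ÷ relative clearance = 73.3 / 0.1822 = 402 μmol/L.

402 μmol/L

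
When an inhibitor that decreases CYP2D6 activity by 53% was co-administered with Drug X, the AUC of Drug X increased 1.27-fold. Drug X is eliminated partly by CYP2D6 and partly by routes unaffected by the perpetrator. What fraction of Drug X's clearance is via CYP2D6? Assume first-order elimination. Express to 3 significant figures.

CL'/CL = 1 / 1.27 = 0.7874
0.47·fm + (1 − fm) = 0.7874
fm = (0.7874 − 1) / (0.47 − 1) = 0.401

0.401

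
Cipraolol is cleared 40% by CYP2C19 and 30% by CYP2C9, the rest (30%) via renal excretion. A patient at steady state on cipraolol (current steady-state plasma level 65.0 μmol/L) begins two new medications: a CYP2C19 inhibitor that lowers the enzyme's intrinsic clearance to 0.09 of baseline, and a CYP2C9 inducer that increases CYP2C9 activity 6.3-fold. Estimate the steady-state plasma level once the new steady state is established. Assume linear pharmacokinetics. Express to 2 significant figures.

29 μmol/L

The CYP2C19 pathway (40% of clearance) falls to 0.09× activity: 0.4 × 0.09 = 0.036.
The CYP2C9 pathway (30% of clearance) is boosted to 6.3× activity: 0.3 × 6.3 = 1.89.
Non-CYP routes (30%) are unchanged.
Relative clearance = 0.036 + 1.89 + 0.3 = 2.226.
Steady-state plasma level ∝ 1/CL: new value = 65.0 / 2.226 = 29 μmol/L.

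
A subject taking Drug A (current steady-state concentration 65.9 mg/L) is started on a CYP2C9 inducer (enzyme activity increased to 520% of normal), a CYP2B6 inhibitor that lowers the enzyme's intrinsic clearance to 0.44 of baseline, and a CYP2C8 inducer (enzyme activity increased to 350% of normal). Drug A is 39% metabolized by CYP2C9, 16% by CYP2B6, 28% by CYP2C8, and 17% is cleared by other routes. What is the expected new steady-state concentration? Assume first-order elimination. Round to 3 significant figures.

The CYP2C9 pathway (39% of clearance) increases to 5.2× activity: 0.39 × 5.2 = 2.028.
The CYP2B6 pathway (16% of clearance) is reduced to 0.44× activity: 0.16 × 0.44 = 0.0704.
The CYP2C8 pathway (28% of clearance) increases to 3.5× activity: 0.28 × 3.5 = 0.98.
The remaining 17% of clearance is unaffected.
New clearance relative to baseline: 2.028 + 0.0704 + 0.98 + 0.17 = 3.2484.
Steady-state concentration ∝ 1/CL: new value = 65.9 / 3.2484 = 20.3 mg/L.

20.3 mg/L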